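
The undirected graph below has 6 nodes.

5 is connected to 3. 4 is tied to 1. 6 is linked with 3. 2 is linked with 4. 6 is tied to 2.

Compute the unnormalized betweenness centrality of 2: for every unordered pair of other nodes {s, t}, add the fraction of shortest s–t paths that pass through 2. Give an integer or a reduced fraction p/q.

6

Pairs whose geodesics pass through 2 — 5–1: 1; 5–4: 1; 1–6: 1; 1–3: 1; 4–6: 1; 4–3: 1.
All other pairs contribute 0.
Summing the contributions gives betweenness(2) = 6.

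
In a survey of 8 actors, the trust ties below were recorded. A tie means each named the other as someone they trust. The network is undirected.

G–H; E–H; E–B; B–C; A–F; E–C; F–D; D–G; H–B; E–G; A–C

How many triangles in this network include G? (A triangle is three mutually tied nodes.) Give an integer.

1

G's neighbors: D, E, and H.
Neighbor pairs that are themselves tied: G–E–H. Each forms one triangle with G, for 1 in total.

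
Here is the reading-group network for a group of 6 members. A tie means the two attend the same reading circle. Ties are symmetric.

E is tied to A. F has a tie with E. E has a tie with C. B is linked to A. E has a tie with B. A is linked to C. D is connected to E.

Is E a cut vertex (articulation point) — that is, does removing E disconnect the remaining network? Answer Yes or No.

Removing E leaves {A, B, and C} with no path to {F}, so the network splits into 3 components. E is a cut vertex.

Yes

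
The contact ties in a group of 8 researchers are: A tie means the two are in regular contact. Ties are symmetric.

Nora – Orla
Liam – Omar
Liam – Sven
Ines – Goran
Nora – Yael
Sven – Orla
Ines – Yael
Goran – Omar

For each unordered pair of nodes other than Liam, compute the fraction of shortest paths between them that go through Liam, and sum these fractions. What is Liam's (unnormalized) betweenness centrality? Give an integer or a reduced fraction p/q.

9/2

Pairs whose geodesics pass through Liam — Omar–Nora: 1/2; Omar–Orla: 1; Omar–Sven: 1; Goran–Orla: 1/2; Goran–Sven: 1; Ines–Sven: 1/2.
All other pairs contribute 0.
Summing the contributions gives betweenness(Liam) = 9/2.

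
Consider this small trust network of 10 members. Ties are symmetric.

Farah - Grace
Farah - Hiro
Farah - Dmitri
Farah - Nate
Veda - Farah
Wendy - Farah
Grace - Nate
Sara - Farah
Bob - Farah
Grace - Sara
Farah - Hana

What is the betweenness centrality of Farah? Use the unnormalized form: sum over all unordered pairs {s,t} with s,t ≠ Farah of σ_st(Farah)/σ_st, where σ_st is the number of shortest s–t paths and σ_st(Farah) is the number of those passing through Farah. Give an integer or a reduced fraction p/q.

67/2

Pairs whose geodesics pass through Farah — Nate–Wendy: 1; Nate–Hiro: 1; Nate–Bob: 1; Nate–Hana: 1; Nate–Veda: 1; Nate–Sara: 1/2; Nate–Dmitri: 1; Wendy–Grace: 1; Wendy–Hiro: 1; Wendy–Bob: 1; Wendy–Hana: 1; Wendy–Veda: 1; Wendy–Sara: 1; Wendy–Dmitri: 1 … (+20 more pairs).
All other pairs contribute 0.
Summing the contributions gives betweenness(Farah) = 67/2.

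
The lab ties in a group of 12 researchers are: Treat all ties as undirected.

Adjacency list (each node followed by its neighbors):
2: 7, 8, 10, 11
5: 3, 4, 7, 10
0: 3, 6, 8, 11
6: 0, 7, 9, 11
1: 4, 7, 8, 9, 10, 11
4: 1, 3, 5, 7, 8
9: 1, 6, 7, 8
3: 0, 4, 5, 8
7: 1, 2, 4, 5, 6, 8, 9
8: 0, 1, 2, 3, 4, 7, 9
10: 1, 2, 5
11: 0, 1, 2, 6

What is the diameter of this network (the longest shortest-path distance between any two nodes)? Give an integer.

3

Eccentricity of each node (its greatest distance to any other): 0:3, 1:2, 2:2, 3:2, 4:2, 5:3, 6:3, 7:2, 8:2, 9:2, 10:3, 11:3.
The maximum eccentricity is 3, realized for instance by the pair 6–10 via 6 – 7 – 5 – 10. So the diameter is 3.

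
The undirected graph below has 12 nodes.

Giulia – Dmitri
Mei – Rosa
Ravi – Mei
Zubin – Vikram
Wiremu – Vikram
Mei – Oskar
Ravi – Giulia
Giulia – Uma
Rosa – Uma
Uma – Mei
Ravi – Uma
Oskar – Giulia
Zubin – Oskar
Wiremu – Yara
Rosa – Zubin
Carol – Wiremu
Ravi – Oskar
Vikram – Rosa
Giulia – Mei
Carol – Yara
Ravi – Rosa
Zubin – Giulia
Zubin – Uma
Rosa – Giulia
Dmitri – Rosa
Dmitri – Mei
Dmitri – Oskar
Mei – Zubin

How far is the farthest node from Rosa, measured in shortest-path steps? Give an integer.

3

Distances from Rosa: Carol:3, Dmitri:1, Giulia:1, Mei:1, Oskar:2, Ravi:1, Uma:1, Vikram:1, Wiremu:2, Yara:3, Zubin:1.
The largest is 3 (to Carol and Yara), so the eccentricity of Rosa is 3.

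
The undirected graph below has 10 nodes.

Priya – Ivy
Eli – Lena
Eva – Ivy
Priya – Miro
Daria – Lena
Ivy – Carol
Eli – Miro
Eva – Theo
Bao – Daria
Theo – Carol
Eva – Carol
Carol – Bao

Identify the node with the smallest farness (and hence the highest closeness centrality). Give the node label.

Farness (sum of distances to all others) for each node — Bao:20, Carol:18, Daria:22, Eli:25, Eva:21, Ivy:19, Lena:24, Miro:23, Priya:21, Theo:25.
The smallest farness is 18, for Carol, so Carol has the highest closeness.

Carol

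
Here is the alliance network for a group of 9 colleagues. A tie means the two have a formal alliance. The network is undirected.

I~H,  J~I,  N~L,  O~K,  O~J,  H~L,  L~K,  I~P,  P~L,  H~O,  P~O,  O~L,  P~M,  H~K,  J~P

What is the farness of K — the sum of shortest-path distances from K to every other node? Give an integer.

Distances from K: H:1, I:2, J:2, L:1, M:3, N:2, O:1, P:2.
Sum = 1 + 2 + 2 + 1 + 3 + 2 + 1 + 2 = 14.

14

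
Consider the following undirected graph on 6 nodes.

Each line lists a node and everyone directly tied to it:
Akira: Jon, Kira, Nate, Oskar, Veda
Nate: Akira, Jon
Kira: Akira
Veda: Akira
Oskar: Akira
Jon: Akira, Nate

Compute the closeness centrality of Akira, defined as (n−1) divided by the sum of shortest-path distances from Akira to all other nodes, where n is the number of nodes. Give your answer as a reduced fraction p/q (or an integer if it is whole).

1

Distances from Akira: Jon:1, Kira:1, Nate:1, Oskar:1, Veda:1. Sum = 5.
n = 6, so closeness = 5/5 = 1.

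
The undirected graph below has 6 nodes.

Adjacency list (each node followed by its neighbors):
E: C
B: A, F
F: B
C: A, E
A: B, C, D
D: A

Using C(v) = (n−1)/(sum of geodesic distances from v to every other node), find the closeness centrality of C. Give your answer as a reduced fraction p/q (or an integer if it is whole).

5/9

Distances from C: A:1, B:2, D:2, E:1, F:3. Sum = 9.
n = 6, so closeness = 5/9.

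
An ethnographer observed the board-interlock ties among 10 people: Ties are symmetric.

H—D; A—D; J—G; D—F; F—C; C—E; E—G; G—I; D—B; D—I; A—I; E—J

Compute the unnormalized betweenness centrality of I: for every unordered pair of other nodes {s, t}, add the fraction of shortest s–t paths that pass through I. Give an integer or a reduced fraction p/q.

Pairs whose geodesics pass through I — A–E: 1; A–J: 1; A–G: 1; F–G: 1/2; B–E: 1/2; B–J: 1; B–G: 1; H–E: 1/2; H–J: 1; H–G: 1; D–E: 1/2; D–J: 1; D–G: 1.
All other pairs contribute 0.
Summing the contributions gives betweenness(I) = 11.

11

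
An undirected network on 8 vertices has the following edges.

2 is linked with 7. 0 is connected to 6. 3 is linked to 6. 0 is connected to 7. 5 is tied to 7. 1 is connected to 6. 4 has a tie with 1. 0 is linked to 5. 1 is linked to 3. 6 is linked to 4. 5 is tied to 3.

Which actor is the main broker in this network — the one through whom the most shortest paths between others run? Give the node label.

6

Unnormalized betweenness of each node: 0:35/6, 1:5/6, 2:0, 3:19/6, 4:0, 5:7/2, 6:20/3, 7:6.
6 has the largest value, 20/3, making it the main broker — the node through which the most shortest paths run.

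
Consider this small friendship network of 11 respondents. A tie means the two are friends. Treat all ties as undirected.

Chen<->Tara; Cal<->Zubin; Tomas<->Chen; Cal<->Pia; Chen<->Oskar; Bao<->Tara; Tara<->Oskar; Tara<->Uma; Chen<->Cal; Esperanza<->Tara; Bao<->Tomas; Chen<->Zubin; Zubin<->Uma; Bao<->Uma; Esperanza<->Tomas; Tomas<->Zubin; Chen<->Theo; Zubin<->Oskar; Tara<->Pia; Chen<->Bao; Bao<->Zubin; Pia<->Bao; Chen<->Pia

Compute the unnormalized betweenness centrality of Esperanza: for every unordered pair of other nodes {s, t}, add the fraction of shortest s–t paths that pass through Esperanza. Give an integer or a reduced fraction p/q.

1/3

Pairs whose geodesics pass through Esperanza — Tomas–Tara: 1/3.
All other pairs contribute 0.
Summing the contributions gives betweenness(Esperanza) = 1/3.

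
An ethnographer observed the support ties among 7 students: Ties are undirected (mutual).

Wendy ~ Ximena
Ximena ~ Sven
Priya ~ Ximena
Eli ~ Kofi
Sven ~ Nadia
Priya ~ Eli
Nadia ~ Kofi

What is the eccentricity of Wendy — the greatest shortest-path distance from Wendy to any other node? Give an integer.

Distances from Wendy: Eli:3, Kofi:4, Nadia:3, Priya:2, Sven:2, Ximena:1.
The largest is 4 (to Kofi), so the eccentricity of Wendy is 4.

4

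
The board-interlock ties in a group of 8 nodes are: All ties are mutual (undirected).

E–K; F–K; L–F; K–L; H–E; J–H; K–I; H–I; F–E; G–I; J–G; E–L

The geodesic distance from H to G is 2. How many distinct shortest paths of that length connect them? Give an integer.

The shortest distance is 2. The length-2 paths are: H–J–G; H–I–G.
That gives 2 distinct shortest paths.

2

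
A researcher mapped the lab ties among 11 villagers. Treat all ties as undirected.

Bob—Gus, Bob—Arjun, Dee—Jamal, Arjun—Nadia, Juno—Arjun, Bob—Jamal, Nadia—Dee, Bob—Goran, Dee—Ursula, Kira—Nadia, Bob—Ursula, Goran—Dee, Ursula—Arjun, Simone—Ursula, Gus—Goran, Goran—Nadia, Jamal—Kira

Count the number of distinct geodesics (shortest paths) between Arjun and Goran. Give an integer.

The shortest distance is 2. The length-2 paths are: Arjun–Bob–Goran; Arjun–Nadia–Goran.
That gives 2 distinct shortest paths.

2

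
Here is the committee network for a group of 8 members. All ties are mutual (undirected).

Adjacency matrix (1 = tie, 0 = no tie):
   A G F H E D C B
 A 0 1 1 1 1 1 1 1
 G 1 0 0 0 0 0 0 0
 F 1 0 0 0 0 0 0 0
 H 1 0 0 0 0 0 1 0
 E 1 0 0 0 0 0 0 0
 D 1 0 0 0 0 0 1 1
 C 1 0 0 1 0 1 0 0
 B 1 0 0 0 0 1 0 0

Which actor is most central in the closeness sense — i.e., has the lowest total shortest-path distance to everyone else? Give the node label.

Farness (sum of distances to all others) for each node — A:7, B:12, C:11, D:11, E:13, F:13, G:13, H:12.
The smallest farness is 7, for A, so A has the highest closeness.

A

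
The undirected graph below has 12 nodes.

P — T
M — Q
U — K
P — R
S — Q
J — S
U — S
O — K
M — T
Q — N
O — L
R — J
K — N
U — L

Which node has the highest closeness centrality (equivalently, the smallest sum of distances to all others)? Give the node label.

Farness (sum of distances to all others) for each node — J:27, K:28, L:33, M:28, N:27, O:36, P:36, Q:23, R:32, S:22, T:33, U:25.
The smallest farness is 22, for S, so S has the highest closeness.

S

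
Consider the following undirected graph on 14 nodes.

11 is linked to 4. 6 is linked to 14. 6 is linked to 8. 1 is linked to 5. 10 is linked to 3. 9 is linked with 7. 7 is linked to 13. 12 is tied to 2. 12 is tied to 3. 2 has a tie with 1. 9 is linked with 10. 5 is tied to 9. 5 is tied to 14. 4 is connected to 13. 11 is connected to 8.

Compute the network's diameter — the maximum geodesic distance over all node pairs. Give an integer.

7

Eccentricity of each node (its greatest distance to any other): 1:5, 2:6, 3:6, 4:6, 5:4, 6:5, 7:4, 8:6, 9:4, 10:5, 11:7, 12:7, 13:5, 14:4.
The maximum eccentricity is 7, realized for instance by the pair 11–12 via 11 – 4 – 13 – 7 – 9 – 10 – 3 – 12. So the diameter is 7.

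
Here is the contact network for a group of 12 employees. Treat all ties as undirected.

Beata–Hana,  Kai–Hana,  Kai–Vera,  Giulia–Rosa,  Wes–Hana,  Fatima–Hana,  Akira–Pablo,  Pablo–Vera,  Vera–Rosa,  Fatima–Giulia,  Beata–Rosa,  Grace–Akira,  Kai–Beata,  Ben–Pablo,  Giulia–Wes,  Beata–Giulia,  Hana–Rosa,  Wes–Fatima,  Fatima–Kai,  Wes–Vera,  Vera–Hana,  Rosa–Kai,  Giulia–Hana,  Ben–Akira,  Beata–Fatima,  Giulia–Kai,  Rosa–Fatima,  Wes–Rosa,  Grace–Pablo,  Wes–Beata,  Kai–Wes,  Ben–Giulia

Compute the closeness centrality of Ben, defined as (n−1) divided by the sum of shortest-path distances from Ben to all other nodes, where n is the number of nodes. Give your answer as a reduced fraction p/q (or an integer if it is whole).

Distances from Ben: Akira:1, Beata:2, Fatima:2, Giulia:1, Grace:2, Hana:2, Kai:2, Pablo:1, Rosa:2, Vera:2, Wes:2. Sum = 19.
n = 12, so closeness = 11/19.

11/19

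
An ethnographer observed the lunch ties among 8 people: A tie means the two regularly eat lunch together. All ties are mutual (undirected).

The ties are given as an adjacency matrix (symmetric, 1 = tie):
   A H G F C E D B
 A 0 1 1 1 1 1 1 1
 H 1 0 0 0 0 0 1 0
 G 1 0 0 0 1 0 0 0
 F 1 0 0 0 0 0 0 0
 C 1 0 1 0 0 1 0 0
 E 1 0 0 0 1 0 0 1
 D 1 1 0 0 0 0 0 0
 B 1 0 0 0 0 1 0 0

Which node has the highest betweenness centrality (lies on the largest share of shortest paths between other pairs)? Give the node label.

Unnormalized betweenness of each node: A:16, B:0, C:1/2, D:0, E:1/2, F:0, G:0, H:0.
A has the largest value, 16, making it the main broker — the node through which the most shortest paths run.

A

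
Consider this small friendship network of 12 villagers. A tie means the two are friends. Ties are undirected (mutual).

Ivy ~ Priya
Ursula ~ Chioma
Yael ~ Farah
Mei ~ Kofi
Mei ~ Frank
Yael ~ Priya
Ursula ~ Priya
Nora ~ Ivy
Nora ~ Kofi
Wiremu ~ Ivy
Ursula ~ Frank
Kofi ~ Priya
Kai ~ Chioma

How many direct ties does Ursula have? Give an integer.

Ursula is directly tied to Chioma, Frank, and Priya. That is 3 neighbors, so the degree of Ursula is 3.

3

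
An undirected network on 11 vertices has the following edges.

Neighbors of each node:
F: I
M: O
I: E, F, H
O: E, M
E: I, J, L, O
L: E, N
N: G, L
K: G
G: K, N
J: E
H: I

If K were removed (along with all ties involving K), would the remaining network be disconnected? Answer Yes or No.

Even without K, every remaining node can still reach every other (the residual graph is connected), so K is not a cut vertex.

No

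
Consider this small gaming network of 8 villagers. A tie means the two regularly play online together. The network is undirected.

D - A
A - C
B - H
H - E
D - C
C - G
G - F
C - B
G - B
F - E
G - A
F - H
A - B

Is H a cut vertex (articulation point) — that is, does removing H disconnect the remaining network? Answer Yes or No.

No

Even without H, every remaining node can still reach every other (the residual graph is connected), so H is not a cut vertex.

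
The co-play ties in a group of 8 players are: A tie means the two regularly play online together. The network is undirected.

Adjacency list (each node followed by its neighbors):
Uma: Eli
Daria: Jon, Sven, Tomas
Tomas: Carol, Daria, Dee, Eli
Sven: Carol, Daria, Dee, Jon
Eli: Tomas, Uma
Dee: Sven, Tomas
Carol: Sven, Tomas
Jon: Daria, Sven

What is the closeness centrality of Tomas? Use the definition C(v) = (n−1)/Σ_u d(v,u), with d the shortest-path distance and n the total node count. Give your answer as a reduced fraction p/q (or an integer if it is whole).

7/10

Distances from Tomas: Carol:1, Daria:1, Dee:1, Eli:1, Jon:2, Sven:2, Uma:2. Sum = 10.
n = 8, so closeness = 7/10.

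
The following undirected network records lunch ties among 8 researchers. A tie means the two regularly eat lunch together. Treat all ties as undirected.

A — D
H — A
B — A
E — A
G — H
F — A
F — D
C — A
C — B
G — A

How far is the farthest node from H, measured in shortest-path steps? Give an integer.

2

Distances from H: A:1, B:2, C:2, D:2, E:2, F:2, G:1.
The largest is 2 (to D, C, F, B, and E), so the eccentricity of H is 2.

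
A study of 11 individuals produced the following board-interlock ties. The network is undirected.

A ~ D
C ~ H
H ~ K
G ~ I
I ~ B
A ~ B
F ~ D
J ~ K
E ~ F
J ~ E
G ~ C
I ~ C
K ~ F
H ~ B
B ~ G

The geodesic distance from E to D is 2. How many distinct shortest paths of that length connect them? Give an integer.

The shortest distance is 2, and the only length-2 path is E–F–D. So there is exactly 1 shortest path.

1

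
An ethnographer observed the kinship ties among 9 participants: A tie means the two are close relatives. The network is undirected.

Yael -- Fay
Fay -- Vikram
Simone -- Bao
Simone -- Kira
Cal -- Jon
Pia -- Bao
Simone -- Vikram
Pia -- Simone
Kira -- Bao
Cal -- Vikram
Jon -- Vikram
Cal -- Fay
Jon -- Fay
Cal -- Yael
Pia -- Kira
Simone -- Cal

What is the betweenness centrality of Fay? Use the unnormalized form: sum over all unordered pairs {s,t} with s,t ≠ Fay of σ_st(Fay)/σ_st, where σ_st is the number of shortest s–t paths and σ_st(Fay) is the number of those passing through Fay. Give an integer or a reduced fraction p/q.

Pairs whose geodesics pass through Fay — Vikram–Yael: 1/2; Jon–Yael: 1/2.
All other pairs contribute 0.
Summing the contributions gives betweenness(Fay) = 1.

1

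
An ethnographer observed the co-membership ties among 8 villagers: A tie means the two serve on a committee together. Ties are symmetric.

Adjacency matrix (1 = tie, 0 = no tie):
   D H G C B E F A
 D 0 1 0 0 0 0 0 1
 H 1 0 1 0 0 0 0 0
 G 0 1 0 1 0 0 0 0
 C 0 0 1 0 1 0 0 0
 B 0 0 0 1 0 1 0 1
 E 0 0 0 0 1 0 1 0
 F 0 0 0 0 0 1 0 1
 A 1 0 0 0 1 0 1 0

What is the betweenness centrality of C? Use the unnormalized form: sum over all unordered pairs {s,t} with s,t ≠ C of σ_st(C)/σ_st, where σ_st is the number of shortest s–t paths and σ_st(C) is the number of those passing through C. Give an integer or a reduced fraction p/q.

Pairs whose geodesics pass through C — H–B: 1/2; H–E: 1/3; G–B: 1; G–E: 1; G–F: 2/3; G–A: 1/2.
All other pairs contribute 0.
Summing the contributions gives betweenness(C) = 4.

4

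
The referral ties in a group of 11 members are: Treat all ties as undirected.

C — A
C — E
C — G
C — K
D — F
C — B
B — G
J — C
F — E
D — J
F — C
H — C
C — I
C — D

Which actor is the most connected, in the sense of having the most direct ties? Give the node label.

Degrees — A:1, B:2, C:10, D:3, E:2, F:3, G:2, H:1, I:1, J:2, K:1.
The maximum is 10, attained only by C.

C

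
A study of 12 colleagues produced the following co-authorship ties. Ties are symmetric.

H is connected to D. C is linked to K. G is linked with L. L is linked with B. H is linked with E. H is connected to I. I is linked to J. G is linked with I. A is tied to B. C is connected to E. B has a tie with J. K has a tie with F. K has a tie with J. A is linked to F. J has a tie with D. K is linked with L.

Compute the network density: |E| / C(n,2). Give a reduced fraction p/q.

There are 16 edges and 12 nodes, so the maximum possible is C(12,2) = 66.
Density = 16/66 = 8/33.

8/33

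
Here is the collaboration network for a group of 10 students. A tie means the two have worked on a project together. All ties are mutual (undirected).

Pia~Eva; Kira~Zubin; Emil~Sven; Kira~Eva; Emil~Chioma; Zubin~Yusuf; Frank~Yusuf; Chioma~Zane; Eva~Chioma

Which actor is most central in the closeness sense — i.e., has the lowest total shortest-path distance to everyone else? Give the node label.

Farness (sum of distances to all others) for each node — Chioma:21, Emil:27, Eva:19, Frank:39, Kira:21, Pia:27, Sven:35, Yusuf:31, Zane:29, Zubin:25.
The smallest farness is 19, for Eva, so Eva has the highest closeness.

Eva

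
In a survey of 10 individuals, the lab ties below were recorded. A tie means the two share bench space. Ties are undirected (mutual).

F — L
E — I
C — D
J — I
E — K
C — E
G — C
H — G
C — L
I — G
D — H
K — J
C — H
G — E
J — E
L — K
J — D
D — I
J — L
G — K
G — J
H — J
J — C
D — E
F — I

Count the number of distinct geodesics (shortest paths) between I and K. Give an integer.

3

The shortest distance is 2. The length-2 paths are: I–J–K; I–E–K; I–G–K.
That gives 3 distinct shortest paths.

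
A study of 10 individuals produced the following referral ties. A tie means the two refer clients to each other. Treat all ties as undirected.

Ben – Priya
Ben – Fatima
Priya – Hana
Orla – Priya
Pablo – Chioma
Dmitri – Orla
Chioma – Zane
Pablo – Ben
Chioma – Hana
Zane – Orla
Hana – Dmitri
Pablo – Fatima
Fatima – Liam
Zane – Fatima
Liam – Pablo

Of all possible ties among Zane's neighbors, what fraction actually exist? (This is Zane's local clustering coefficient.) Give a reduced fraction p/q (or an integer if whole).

0

Zane's neighbors: Chioma, Fatima, and Orla (k = 3).
Possible neighbor pairs: C(3,2) = 3. Edges among them: none → e = 0.
Clustering(Zane) = 0/3 = 0.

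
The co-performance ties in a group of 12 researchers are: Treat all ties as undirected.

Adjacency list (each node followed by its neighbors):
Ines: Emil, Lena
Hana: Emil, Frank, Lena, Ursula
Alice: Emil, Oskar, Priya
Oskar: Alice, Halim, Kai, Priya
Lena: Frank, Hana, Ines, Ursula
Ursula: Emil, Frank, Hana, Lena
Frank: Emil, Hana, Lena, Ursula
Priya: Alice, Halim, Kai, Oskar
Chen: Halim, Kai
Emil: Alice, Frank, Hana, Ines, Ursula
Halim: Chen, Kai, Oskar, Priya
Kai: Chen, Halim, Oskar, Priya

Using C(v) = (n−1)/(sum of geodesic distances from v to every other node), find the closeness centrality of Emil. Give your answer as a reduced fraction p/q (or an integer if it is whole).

11/21

Distances from Emil: Alice:1, Chen:4, Frank:1, Halim:3, Hana:1, Ines:1, Kai:3, Lena:2, Oskar:2, Priya:2, Ursula:1. Sum = 21.
n = 12, so closeness = 11/21.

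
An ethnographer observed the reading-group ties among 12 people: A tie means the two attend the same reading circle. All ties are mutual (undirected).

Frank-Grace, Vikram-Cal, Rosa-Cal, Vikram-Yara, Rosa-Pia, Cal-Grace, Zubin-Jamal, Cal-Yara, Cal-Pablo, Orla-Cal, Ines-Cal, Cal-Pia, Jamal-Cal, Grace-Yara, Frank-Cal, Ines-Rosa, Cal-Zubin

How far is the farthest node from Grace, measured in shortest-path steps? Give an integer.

2

Distances from Grace: Cal:1, Frank:1, Ines:2, Jamal:2, Orla:2, Pablo:2, Pia:2, Rosa:2, Vikram:2, Yara:1, Zubin:2.
The largest is 2 (to Jamal, Pia, Vikram, Ines, Zubin, Rosa, Pablo, and Orla), so the eccentricity of Grace is 2.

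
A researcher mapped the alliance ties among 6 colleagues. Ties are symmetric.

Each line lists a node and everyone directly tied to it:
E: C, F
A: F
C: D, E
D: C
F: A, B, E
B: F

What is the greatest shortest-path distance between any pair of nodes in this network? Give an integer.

Eccentricity of each node (its greatest distance to any other): A:4, B:4, C:3, D:4, E:2, F:3.
The maximum eccentricity is 4, realized for instance by the pair D–A via D – C – E – F – A. So the diameter is 4.

4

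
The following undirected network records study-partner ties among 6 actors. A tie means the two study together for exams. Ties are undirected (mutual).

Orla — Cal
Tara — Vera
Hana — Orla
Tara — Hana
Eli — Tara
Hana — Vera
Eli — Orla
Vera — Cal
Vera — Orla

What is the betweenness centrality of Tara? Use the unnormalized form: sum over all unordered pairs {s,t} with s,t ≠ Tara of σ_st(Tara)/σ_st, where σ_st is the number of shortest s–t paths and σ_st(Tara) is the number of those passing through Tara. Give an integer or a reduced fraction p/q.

1

Pairs whose geodesics pass through Tara — Hana–Eli: 1/2; Eli–Vera: 1/2.
All other pairs contribute 0.
Summing the contributions gives betweenness(Tara) = 1.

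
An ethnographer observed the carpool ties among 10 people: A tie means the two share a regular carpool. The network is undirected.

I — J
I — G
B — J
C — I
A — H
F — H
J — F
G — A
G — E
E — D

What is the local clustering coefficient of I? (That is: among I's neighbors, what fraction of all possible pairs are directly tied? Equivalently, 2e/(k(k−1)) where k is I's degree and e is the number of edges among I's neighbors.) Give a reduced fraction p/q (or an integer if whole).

I's neighbors: C, G, and J (k = 3).
Possible neighbor pairs: C(3,2) = 3. Edges among them: none → e = 0.
Clustering(I) = 0/3 = 0.

0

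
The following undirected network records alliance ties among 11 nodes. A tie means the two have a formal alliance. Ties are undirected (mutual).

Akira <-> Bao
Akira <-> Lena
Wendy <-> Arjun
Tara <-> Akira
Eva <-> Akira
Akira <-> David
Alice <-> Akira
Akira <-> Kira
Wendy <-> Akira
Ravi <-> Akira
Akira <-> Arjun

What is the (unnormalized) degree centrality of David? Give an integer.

David is directly tied to Akira. That is 1 neighbor, so the degree of David is 1.

1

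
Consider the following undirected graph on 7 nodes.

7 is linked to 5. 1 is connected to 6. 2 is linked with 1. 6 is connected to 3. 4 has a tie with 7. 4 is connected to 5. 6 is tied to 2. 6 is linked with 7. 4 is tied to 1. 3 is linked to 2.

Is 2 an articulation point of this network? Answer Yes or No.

No

Even without 2, every remaining node can still reach every other (the residual graph is connected), so 2 is not a cut vertex.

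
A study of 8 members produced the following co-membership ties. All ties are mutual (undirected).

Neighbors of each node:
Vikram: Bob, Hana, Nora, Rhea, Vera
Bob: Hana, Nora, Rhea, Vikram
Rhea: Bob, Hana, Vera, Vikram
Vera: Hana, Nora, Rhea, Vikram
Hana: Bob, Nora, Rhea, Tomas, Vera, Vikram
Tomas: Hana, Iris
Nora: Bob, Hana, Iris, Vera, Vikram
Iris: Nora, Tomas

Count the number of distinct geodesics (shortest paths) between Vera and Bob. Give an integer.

The shortest distance is 2. The length-2 paths are: Vera–Nora–Bob; Vera–Vikram–Bob; Vera–Hana–Bob; Vera–Rhea–Bob.
That gives 4 distinct shortest paths.

4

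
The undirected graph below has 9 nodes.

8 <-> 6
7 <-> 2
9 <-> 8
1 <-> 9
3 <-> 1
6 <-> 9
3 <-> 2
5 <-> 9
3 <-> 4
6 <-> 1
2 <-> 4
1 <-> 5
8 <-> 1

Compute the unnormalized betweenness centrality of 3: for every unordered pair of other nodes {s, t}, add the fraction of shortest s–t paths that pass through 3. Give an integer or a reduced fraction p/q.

15

Pairs whose geodesics pass through 3 — 6–7: 1; 6–2: 1; 6–4: 1; 1–7: 1; 1–2: 1; 1–4: 1; 5–7: 1; 5–2: 1; 5–4: 1; 8–7: 1; 8–2: 1; 8–4: 1; 9–7: 1; 9–2: 1 … (+1 more pairs).
All other pairs contribute 0.
Summing the contributions gives betweenness(3) = 15.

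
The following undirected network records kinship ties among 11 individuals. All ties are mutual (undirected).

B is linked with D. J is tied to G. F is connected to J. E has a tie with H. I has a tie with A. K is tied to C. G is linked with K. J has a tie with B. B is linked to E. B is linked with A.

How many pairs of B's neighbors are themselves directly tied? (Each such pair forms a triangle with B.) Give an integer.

B's neighbors are A, D, E, and J, but none of them are tied to each other, so no triangle contains B.

0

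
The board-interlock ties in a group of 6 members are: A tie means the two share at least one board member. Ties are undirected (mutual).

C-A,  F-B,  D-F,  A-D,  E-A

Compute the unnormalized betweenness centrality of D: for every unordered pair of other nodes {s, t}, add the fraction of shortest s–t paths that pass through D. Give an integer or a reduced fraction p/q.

6

Pairs whose geodesics pass through D — B–E: 1; B–C: 1; B–A: 1; F–E: 1; F–C: 1; F–A: 1.
All other pairs contribute 0.
Summing the contributions gives betweenness(D) = 6.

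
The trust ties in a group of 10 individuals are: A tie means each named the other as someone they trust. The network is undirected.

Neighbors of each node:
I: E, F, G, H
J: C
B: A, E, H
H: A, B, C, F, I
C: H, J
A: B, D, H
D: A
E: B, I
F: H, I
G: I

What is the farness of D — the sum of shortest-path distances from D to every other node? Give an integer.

25

Distances from D: A:1, B:2, C:3, E:3, F:3, G:4, H:2, I:3, J:4.
Sum = 1 + 2 + 3 + 3 + 3 + 4 + 2 + 3 + 4 = 25.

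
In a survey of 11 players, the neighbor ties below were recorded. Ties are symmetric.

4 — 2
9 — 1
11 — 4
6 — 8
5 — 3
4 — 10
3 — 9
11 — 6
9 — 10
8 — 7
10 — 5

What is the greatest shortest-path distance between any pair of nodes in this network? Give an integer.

7

Eccentricity of each node (its greatest distance to any other): 1:7, 2:5, 3:7, 4:4, 5:6, 6:5, 7:7, 8:6, 9:6, 10:5, 11:4.
The maximum eccentricity is 7, realized for instance by the pair 7–1 via 7 – 8 – 6 – 11 – 4 – 10 – 9 – 1. So the diameter is 7.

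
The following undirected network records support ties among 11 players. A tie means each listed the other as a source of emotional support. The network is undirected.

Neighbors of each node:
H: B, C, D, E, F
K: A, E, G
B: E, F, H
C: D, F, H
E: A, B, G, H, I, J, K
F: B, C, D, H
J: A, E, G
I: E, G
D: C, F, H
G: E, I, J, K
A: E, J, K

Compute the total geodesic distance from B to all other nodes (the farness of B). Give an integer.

Distances from B: A:2, C:2, D:2, E:1, F:1, G:2, H:1, I:2, J:2, K:2.
Sum = 2 + 2 + 2 + 1 + 1 + 2 + 1 + 2 + 2 + 2 = 17.

17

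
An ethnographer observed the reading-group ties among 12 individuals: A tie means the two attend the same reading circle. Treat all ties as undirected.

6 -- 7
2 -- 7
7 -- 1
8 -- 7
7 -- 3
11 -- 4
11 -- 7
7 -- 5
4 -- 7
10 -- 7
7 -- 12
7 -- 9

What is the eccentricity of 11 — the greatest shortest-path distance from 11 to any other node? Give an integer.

2

Distances from 11: 1:2, 2:2, 3:2, 4:1, 5:2, 6:2, 7:1, 8:2, 9:2, 10:2, 12:2.
The largest is 2 (to 12, 2, 8, 5, 6, 1, 3, 10, and 9), so the eccentricity of 11 is 2.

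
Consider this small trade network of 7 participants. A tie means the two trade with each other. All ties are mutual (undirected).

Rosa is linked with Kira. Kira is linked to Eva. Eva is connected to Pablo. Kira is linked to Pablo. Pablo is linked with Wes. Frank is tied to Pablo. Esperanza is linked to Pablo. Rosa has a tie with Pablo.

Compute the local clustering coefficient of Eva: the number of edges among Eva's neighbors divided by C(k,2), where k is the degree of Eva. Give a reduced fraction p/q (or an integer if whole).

Eva's neighbors: Kira and Pablo (k = 2).
Possible neighbor pairs: C(2,2) = 1. Edges among them: Kira–Pablo → e = 1.
Clustering(Eva) = 1/1.

1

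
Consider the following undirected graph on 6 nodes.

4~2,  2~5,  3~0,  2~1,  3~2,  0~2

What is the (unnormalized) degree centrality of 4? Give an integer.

1

4 is directly tied to 2. That is 1 neighbor, so the degree of 4 is 1.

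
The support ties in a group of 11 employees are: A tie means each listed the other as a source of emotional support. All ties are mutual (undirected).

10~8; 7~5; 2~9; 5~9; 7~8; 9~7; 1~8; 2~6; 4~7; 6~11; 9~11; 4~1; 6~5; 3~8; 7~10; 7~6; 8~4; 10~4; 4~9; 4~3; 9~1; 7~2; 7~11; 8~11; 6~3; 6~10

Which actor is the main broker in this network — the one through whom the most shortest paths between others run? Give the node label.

Unnormalized betweenness of each node: 1:1/4, 2:15/44, 3:101/132, 4:177/44, 5:15/44, 6:11/2, 7:331/44, 8:133/33, 9:365/66, 10:101/132, 11:41/44.
7 has the largest value, 331/44, making it the main broker — the node through which the most shortest paths run.

7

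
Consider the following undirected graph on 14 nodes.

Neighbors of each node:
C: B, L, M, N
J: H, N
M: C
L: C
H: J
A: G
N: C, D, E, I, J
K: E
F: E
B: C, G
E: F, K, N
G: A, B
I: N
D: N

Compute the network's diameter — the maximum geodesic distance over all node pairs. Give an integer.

Eccentricity of each node (its greatest distance to any other): A:6, B:4, C:3, D:5, E:5, F:6, G:5, H:6, I:5, J:5, K:6, L:4, M:4, N:4.
The maximum eccentricity is 6, realized for instance by the pair H–A via H – J – N – C – B – G – A. So the diameter is 6.

6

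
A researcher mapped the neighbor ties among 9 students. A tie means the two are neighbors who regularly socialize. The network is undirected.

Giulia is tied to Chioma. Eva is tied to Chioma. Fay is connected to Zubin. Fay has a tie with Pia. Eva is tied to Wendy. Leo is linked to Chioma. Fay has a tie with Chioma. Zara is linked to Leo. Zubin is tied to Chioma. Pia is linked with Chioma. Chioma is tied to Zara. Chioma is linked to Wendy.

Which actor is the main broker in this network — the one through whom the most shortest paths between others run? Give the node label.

Unnormalized betweenness of each node: Chioma:47/2, Eva:0, Fay:1/2, Giulia:0, Leo:0, Pia:0, Wendy:0, Zara:0, Zubin:0.
Chioma has the largest value, 47/2, making it the main broker — the node through which the most shortest paths run.

Chioma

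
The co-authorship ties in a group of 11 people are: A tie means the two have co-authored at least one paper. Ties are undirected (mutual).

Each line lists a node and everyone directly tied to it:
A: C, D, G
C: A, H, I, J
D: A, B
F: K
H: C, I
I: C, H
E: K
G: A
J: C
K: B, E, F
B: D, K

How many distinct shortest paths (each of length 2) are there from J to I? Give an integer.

1

The shortest distance is 2, and the only length-2 path is J–C–I. So there is exactly 1 shortest path.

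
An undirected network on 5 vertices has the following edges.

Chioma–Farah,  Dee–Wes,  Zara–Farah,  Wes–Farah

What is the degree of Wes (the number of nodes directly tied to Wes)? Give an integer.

2

Wes is directly tied to Dee and Farah. That is 2 neighbors, so the degree of Wes is 2.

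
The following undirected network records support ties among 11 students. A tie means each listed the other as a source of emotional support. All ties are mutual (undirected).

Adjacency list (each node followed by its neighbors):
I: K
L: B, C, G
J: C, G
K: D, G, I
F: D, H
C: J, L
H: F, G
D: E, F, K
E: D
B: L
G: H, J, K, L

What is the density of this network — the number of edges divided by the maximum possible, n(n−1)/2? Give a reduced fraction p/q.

12/55

There are 12 edges and 11 nodes, so the maximum possible is C(11,2) = 55.
Density = 12/55.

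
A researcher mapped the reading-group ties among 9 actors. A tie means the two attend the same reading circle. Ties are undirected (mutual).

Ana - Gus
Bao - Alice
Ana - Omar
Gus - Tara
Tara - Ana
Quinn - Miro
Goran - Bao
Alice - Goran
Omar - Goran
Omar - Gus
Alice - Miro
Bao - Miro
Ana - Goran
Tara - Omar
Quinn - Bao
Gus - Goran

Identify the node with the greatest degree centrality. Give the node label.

Degrees — Alice:3, Ana:4, Bao:4, Goran:5, Gus:4, Miro:3, Omar:4, Quinn:2, Tara:3.
The maximum is 5, attained only by Goran.

Goran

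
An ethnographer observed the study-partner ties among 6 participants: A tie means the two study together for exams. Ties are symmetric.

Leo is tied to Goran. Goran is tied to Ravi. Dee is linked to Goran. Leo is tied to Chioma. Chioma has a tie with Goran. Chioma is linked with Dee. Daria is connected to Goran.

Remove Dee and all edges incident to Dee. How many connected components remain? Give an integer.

Dee's neighbors (Chioma and Goran) remain reachable from one another through other ties, so the rest of the network stays in one piece.

1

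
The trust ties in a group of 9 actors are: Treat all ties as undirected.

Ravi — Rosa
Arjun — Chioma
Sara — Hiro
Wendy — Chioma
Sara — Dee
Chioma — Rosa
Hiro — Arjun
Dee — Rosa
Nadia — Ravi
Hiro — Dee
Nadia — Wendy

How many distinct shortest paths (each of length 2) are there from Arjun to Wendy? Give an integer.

The shortest distance is 2, and the only length-2 path is Arjun–Chioma–Wendy. So there is exactly 1 shortest path.

1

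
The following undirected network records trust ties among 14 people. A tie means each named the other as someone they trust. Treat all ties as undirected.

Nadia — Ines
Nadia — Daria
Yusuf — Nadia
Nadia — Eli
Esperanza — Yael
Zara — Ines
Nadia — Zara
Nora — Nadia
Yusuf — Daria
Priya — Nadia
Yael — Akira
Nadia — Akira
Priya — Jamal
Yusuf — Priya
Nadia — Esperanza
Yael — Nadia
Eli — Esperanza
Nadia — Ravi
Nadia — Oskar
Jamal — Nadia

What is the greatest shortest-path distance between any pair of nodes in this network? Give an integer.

Eccentricity of each node (its greatest distance to any other): Akira:2, Daria:2, Eli:2, Esperanza:2, Ines:2, Jamal:2, Nadia:1, Nora:2, Oskar:2, Priya:2, Ravi:2, Yael:2, Yusuf:2, Zara:2.
The maximum eccentricity is 2, realized for instance by the pair Ines–Priya via Ines – Nadia – Priya. So the diameter is 2.

2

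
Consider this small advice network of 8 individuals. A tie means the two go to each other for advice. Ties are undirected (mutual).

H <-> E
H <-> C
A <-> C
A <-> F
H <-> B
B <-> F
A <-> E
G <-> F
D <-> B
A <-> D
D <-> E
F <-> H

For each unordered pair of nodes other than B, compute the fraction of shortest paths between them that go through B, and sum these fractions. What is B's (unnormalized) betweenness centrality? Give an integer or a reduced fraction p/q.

3/2

Pairs whose geodesics pass through B — F–D: 1/2; G–D: 1/2; H–D: 1/2.
All other pairs contribute 0.
Summing the contributions gives betweenness(B) = 3/2.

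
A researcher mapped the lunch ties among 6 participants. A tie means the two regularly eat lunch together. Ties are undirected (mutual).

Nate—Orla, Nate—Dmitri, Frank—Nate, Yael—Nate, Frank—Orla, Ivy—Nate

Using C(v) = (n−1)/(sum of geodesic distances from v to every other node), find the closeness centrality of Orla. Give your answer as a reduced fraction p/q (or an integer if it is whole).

5/8

Distances from Orla: Dmitri:2, Frank:1, Ivy:2, Nate:1, Yael:2. Sum = 8.
n = 6, so closeness = 5/8.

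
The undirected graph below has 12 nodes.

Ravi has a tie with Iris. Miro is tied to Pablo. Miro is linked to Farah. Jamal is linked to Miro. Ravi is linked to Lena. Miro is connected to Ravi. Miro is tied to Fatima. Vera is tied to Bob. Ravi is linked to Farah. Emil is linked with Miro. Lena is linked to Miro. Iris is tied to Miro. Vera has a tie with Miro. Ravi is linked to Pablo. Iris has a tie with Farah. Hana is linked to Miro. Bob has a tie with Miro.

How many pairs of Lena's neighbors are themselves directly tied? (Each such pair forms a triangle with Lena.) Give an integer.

Lena's neighbors: Miro and Ravi.
Neighbor pairs that are themselves tied: Lena–Miro–Ravi. Each forms one triangle with Lena, for 1 in total.

1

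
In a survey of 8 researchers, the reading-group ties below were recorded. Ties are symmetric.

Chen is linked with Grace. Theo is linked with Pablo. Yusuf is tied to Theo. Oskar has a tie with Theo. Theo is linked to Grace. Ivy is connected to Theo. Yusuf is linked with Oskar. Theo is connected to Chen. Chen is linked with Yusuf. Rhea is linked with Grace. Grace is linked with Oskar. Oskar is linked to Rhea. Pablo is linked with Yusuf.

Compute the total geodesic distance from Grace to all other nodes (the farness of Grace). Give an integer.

Distances from Grace: Chen:1, Ivy:2, Oskar:1, Pablo:2, Rhea:1, Theo:1, Yusuf:2.
Sum = 1 + 2 + 1 + 2 + 1 + 1 + 2 = 10.

10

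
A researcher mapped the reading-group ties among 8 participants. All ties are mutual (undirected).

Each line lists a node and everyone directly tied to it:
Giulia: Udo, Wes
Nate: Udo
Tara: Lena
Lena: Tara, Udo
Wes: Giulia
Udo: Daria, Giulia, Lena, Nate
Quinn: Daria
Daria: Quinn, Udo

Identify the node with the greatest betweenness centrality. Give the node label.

Unnormalized betweenness of each node: Daria:6, Giulia:6, Lena:6, Nate:0, Quinn:0, Tara:0, Udo:18, Wes:0.
Udo has the largest value, 18, making it the main broker — the node through which the most shortest paths run.

Udo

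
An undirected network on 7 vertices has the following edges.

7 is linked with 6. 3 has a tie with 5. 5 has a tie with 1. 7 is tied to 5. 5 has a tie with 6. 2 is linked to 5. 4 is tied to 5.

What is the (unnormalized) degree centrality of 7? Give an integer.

7 is directly tied to 5 and 6. That is 2 neighbors, so the degree of 7 is 2.

2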